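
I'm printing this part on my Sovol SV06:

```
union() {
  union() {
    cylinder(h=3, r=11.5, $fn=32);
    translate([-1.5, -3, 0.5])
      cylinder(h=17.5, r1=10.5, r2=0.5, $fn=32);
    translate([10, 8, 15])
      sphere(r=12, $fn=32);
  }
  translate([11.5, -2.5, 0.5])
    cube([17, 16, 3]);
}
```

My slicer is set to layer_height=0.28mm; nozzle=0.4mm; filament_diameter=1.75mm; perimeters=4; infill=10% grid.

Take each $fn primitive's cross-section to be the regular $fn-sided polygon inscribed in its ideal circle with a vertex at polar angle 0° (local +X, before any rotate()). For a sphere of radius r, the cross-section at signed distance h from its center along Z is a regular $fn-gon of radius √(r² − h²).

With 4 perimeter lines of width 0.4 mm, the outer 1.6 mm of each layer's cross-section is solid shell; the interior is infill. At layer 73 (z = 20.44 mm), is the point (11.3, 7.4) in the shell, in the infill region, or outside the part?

At z = 20.44 mm: the cylinder is not intersected at this z (z outside [0, 3]); the cone at (-1.5, -3) is absent (z outside [0.5, 18]); the r=12 sphere at (10, 8) contributes a regular 32-gon of circumradius √(12²−5.44²) = 10.696; Taking the union: only the r=12 sphere at (10, 8) is present, so the union is just that shape — 1 connected region; the cube at (11.5, -2.5) does not reach this height (z outside [0.5, 3.5]); Taking the union: only that combined region is present, so the union is just that shape — 1 connected region. Overall, the cross-section is a single solid region. The nearest boundary edge runs (18.89, 2.06)→(19.88, 3.91); distance from the point to it = 9.22 mm. The point is inside the cross-section and 9.22 mm from the nearest boundary — more than the 1.6 mm shell width (4 × 0.4), so it's in the infill interior.

infill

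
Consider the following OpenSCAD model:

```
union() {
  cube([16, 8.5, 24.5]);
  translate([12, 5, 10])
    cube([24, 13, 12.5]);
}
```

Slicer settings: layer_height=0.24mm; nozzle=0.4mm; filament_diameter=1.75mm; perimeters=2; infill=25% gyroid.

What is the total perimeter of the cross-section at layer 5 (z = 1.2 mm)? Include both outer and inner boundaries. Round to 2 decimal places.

At z = 1.2 mm: the cube is present — its section is the full 16×8.5 rectangle (perimeter 49.00 mm); the cube at (12, 5) does not reach this height (z outside [10, 22.5]); Combining (union): only the 16×8.5 cube is present, so the union is just that shape — boundary = 49.00 mm. Overall, the cross-section is a single solid region. Total boundary length (outer) = 49.00 mm.

49.00 mm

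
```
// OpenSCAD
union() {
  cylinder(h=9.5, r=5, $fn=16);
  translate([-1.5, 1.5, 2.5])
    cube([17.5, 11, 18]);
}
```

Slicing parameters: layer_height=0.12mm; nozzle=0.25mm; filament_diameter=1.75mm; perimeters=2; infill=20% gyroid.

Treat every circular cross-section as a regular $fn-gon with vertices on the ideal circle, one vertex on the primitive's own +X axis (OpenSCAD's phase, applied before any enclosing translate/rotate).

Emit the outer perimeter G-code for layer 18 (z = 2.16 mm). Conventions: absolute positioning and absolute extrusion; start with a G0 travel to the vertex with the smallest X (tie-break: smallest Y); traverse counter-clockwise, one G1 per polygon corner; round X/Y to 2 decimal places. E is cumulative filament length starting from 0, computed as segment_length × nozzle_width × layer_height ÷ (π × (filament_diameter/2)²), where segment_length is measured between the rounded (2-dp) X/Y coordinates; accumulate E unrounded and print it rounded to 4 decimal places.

At z = 2.16 mm: the cylinder: section is a regular 16-gon, circumradius r=5; the cube at (-1.5, 1.5) is not intersected at this z (z outside [2.5, 20.5]); Taking the union: only the r=5 cylinder is present, so the union is just that shape — 1 connected region. The outline is a single polygon with 16 vertices. Extrusion per mm of travel: 0.25 × 0.12 / (π × 0.875²) = 0.012473. Accumulating E over each segment gives final E = 0.3894.

G0 X-5.00 Y0.00 Z2.16
G1 X-4.62 Y-1.91 E0.0243
G1 X-3.54 Y-3.54 E0.0487
G1 X-1.91 Y-4.62 E0.0731
G1 X0.00 Y-5.00 E0.0974
G1 X1.91 Y-4.62 E0.1216
G1 X3.54 Y-3.54 E0.1460
G1 X4.62 Y-1.91 E0.1704
G1 X5.00 Y0.00 E0.1947
G1 X4.62 Y1.91 E0.2190
G1 X3.54 Y3.54 E0.2434
G1 X1.91 Y4.62 E0.2678
G1 X0.00 Y5.00 E0.2921
G1 X-1.91 Y4.62 E0.3164
G1 X-3.54 Y3.54 E0.3407
G1 X-4.62 Y1.91 E0.3651
G1 X-5.00 Y0.00 E0.3894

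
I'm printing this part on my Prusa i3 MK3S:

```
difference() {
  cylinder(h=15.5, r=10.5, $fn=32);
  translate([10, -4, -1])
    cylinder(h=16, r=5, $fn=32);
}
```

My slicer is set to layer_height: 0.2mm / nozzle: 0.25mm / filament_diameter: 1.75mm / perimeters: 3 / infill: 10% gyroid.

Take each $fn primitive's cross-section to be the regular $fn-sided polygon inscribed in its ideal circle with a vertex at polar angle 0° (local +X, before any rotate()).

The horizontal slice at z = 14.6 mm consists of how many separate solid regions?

1

At z = 14.6 mm: the r=10.5 cylinder gives a regular 32-gon of circumradius 10.5 (constant along its height); the cylinder at (10, -4): section is a regular 32-gon, circumradius r=5; Taking the first minus the rest: starting from the r=10.5 cylinder, the r=5 cylinder at (10, -4) partially overlaps it — only the 32.14 mm² overlap (of its 78.04 mm²) is removed, clipping the outline — 1 connected region. The result has 1 disconnected region.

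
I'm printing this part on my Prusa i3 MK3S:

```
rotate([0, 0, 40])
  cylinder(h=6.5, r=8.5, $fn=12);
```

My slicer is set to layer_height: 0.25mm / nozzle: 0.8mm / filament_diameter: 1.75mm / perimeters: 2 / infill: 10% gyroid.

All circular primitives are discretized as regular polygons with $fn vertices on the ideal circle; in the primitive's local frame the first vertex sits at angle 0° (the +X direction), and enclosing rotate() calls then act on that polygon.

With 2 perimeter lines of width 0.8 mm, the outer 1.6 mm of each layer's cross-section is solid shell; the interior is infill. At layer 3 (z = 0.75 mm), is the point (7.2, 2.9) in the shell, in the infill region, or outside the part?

At z = 0.75 mm: the cylinder: section is a regular 12-gon, circumradius r=8.5; (rotated 40° about Z; rotation is an isometry so areas/perimeters/island counts are preserved). Overall, the cross-section is a single solid region. Undo the 40° rotation: the query point maps to (7.380, -2.407) in the un-rotated model frame. The nearest boundary edge runs (7.36, -4.25)→(8.50, 0.00); distance from the point to it = 0.46 mm. The point is inside the cross-section, 0.46 mm from the nearest boundary — within the 1.6 mm shell band (2 × 0.8).

shell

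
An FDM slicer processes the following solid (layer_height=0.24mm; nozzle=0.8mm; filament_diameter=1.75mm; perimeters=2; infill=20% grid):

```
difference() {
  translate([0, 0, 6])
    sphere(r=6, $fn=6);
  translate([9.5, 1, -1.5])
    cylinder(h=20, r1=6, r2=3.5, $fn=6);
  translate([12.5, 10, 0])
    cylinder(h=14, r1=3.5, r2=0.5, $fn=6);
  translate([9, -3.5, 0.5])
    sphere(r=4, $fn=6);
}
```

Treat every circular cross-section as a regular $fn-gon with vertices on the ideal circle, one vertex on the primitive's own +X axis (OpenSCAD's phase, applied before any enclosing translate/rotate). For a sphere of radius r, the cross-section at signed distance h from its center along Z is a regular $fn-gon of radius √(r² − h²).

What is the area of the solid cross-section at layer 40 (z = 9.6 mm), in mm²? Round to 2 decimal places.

At z = 9.6 mm: the r=6 sphere contributes a regular 6-gon of circumradius √(6²−3.6²) = 4.800 (area = (6/2)·4.800²·sin(360°/6) = 59.86 mm²); the cone at (9.5, 1): at t=0.555 of its height the radius interpolates to r₁+(r₂−r₁)t = 4.613, giving a regular 6-gon of that circumradius (area = (6/2)·4.613²·sin(360°/6) = 55.27 mm²); the cone at (12.5, 10) (r1=3.5→r2=0.5) has section circumradius 1.443 here — a regular 6-gon (area = (6/2)·1.443²·sin(360°/6) = 5.41 mm²); the sphere at (9, -3.5) is not intersected at this z (|z−center|=9.100 > r=4); After the difference (first − rest): starting from the r=6 sphere (59.86 mm²), the cone at (9.5, 1) misses the remaining region (no effect); the cone at (12.5, 10) misses the remaining region (no effect) — area = 59.86 mm². Overall, the cross-section is a single solid region. Net area = 59.86 mm².

59.86 mm²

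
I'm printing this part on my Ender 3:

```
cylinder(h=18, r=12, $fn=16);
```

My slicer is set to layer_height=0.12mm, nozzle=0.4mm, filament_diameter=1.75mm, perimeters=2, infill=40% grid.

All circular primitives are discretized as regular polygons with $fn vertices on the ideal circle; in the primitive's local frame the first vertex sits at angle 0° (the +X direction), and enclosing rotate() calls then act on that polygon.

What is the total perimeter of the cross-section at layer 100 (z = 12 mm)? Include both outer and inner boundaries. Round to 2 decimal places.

74.91 mm

At z = 12 mm: the r=12 cylinder gives a regular 16-gon of circumradius 12 (constant along its height) (perimeter = 2·16·12.000·sin(180°/16) = 74.91 mm). Overall, the cross-section is a single solid region. Total boundary length (outer) = 74.91 mm.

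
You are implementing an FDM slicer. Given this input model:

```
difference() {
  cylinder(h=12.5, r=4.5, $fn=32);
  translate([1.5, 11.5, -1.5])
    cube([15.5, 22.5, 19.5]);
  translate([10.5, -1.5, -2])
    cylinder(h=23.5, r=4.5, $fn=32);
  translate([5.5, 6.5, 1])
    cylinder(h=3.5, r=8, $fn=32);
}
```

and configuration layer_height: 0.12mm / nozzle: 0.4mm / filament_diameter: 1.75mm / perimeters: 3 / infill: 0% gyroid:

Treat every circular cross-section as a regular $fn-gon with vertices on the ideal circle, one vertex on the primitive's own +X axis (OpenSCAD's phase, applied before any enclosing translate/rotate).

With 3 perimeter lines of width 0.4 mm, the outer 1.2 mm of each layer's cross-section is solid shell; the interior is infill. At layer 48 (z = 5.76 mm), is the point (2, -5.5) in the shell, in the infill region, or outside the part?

outside

At z = 5.76 mm: the r=4.5 cylinder gives a regular 32-gon of circumradius 4.5 (constant along its height); the 15.5×22.5 cube at (1.5, 11.5) contributes its full rectangle; the cylinder at (10.5, -1.5): section is a regular 32-gon, circumradius r=4.5; the cylinder at (5.5, 6.5) is absent (z outside [1, 4.5]); Taking the first minus the rest: starting from the r=4.5 cylinder, the 15.5×22.5 cube at (1.5, 11.5) misses the remaining region (no effect); the r=4.5 cylinder at (10.5, -1.5) misses the remaining region (no effect) — 1 connected region. Overall, the cross-section is a single solid region. The nearest boundary edge runs (1.72, -4.16)→(0.88, -4.41); distance from the point to it = 1.37 mm. The point is not inside any of the regions above, so it lies outside the cross-section (1.37 mm from the nearest boundary).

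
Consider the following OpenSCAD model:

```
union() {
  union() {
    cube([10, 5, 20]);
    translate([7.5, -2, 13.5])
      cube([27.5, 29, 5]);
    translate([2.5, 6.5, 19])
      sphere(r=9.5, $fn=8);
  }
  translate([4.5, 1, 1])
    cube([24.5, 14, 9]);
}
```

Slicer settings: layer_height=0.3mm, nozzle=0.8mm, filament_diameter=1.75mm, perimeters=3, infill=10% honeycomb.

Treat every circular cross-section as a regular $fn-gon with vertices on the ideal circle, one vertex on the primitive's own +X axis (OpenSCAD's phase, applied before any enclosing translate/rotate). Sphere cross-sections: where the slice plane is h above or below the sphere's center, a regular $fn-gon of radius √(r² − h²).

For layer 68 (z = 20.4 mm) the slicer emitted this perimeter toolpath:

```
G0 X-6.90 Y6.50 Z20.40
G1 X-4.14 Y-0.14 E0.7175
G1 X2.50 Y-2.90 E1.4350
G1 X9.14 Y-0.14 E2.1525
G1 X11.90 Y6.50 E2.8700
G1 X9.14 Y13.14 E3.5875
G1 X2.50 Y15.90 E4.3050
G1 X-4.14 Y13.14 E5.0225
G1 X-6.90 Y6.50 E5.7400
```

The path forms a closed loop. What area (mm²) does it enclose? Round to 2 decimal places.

Apply the shoelace formula to the sequence of (X, Y) vertices; enclosed area = 249.66 mm².

249.66 mm²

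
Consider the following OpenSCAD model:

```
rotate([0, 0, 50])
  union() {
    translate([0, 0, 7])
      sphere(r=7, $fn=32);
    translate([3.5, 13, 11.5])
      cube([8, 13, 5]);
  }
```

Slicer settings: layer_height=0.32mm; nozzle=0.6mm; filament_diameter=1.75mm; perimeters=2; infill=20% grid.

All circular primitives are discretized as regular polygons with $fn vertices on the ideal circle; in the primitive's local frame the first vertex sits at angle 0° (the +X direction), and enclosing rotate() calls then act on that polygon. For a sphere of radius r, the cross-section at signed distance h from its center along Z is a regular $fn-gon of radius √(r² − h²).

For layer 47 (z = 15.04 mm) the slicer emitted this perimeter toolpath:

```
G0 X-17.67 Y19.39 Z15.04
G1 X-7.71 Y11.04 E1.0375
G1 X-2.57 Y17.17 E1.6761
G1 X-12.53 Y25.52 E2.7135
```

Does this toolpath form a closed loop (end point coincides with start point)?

Start point (G0): (-17.67, 19.39). End point (last G1): the path does not return to the start — open.

no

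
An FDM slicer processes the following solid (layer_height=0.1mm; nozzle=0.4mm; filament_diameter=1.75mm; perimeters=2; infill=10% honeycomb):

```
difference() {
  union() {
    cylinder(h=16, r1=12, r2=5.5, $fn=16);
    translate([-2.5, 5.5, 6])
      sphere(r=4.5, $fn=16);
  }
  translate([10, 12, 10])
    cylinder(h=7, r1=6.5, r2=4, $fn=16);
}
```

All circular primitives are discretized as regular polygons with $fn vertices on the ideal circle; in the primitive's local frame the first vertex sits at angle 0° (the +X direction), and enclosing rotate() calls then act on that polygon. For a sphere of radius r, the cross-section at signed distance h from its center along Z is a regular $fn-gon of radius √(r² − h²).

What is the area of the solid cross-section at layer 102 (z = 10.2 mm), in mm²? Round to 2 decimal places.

At z = 10.2 mm: the cone contributes a regular 16-gon of circumradius 7.856 (interpolated between r1=12 and r2=5.5 at t=0.637) (area = (16/2)·7.856²·sin(360°/16) = 188.96 mm²); the sphere at (-2.5, 5.5): section is a regular 16-gon, circumradius = √(r²−h²) = √(4.5²−4.2²) = 1.616 (area = (16/2)·1.616²·sin(360°/16) = 7.99 mm²); Combining (union): the r=4.5 sphere at (-2.5, 5.5) lies entirely inside the cone, so the union is just the cone — area = 188.96 mm²; the cone at (10, 12) (r1=6.5→r2=4) has section circumradius 6.429 here — a regular 16-gon (area = (16/2)·6.429²·sin(360°/16) = 126.52 mm²); Taking the first minus the rest: starting from that combined region (188.96 mm²), the cone at (10, 12) misses the remaining region (no effect) — area = 188.96 mm². Overall, the cross-section is a single solid region. Net area = 188.96 mm².

188.96 mm²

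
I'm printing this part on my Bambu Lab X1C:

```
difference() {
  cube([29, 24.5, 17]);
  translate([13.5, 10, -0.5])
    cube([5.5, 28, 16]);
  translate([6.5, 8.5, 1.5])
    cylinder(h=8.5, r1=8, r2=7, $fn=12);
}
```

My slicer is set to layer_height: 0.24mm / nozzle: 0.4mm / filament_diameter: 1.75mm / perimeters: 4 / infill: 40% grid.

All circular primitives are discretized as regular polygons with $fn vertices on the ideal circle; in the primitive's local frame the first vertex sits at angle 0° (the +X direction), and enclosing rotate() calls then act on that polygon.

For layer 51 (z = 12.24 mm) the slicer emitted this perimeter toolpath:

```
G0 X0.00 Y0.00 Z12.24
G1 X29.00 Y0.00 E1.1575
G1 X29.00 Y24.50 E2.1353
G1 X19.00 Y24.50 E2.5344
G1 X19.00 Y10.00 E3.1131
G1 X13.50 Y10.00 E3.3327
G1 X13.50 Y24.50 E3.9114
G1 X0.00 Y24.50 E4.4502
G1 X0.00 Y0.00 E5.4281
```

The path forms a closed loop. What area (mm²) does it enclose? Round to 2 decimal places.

Apply the shoelace formula to the sequence of (X, Y) vertices; enclosed area = 630.75 mm².

630.75 mm²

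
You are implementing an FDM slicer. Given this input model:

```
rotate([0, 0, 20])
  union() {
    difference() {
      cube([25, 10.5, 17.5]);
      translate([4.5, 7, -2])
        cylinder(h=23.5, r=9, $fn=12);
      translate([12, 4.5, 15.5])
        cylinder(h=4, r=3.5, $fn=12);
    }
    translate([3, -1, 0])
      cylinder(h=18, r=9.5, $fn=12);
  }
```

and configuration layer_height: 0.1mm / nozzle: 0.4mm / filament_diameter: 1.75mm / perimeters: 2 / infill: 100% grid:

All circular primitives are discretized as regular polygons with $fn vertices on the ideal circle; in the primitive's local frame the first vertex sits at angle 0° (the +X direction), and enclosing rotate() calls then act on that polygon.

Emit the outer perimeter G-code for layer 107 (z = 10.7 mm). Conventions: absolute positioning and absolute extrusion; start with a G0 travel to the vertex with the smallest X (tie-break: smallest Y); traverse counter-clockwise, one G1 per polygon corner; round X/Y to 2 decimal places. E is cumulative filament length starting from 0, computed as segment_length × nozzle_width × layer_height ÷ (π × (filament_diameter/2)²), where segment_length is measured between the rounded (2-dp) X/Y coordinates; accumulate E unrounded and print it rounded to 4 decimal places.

At z = 10.7 mm: the cube is present — its section is the full 25×10.5 rectangle; the r=9 cylinder at (4.5, 7) contributes a regular 12-gon of circumradius 9; the cylinder at (12, 4.5) is not intersected at this z (z outside [15.5, 19.5]); Taking the first minus the rest: starting from the 25×10.5 cube, the r=9 cylinder at (4.5, 7) partially overlaps it — only the 131.26 mm² overlap (of its 243.00 mm²) is removed, clipping the outline — 1 connected region; the r=9.5 cylinder at (3, -1) gives a regular 12-gon of circumradius 9.5 (constant along its height); Taking the union: the regions partially overlap (shared area 2.34 mm²), so overlapping operands fuse into one piece — 1 connected region; (rotated 20° about Z; rotation is an isometry so areas/perimeters/island counts are preserved). The outline is a single polygon with 19 vertices. Extrusion per mm of travel: 0.4 × 0.1 / (π × 0.875²) = 0.016630. Accumulating E over each segment gives final E = 1.6937.

G0 X-6.19 Y1.74 Z10.70
G1 X-5.77 Y-3.16 E0.0818
G1 X-2.95 Y-7.19 E0.1636
G1 X1.51 Y-9.27 E0.2454
G1 X6.41 Y-8.84 E0.3272
G1 X10.44 Y-6.02 E0.4090
G1 X12.52 Y-1.56 E0.4909
G1 X12.09 Y3.34 E0.5727
G1 X11.49 Y4.18 E0.5898
G1 X23.49 Y8.55 E0.8022
G1 X19.90 Y18.42 E0.9769
G1 X8.21 Y14.16 E1.1838
G1 X10.29 Y11.20 E1.2439
G1 X10.70 Y6.55 E1.3216
G1 X10.35 Y5.81 E1.3352
G1 X9.27 Y7.36 E1.3666
G1 X4.81 Y9.44 E1.4484
G1 X-0.09 Y9.01 E1.5302
G1 X-4.12 Y6.19 E1.6120
G1 X-6.19 Y1.74 E1.6937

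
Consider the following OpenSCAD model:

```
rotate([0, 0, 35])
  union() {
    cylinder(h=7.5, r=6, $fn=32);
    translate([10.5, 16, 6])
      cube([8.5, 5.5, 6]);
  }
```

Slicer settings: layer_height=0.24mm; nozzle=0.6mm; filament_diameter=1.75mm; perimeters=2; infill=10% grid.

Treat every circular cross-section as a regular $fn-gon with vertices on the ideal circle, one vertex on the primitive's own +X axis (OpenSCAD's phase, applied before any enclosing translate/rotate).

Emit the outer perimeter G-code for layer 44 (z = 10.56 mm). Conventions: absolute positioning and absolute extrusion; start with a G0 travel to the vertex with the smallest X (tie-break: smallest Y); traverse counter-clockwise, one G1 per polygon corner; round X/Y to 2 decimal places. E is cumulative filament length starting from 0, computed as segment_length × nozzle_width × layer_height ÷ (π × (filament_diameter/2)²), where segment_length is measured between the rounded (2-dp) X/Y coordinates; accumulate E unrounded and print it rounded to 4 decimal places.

At z = 10.56 mm: the cylinder does not reach this height (z outside [0, 7.5]); the 8.5×5.5 cube at (10.5, 16) contributes its full rectangle; Merging all regions: only the 8.5×5.5 cube at (10.5, 16) is present, so the union is just that shape — 1 connected region; (whole slice rotated 35° about Z — lengths, areas and connectivity unchanged). The outline is a single polygon with 4 vertices. Extrusion per mm of travel: 0.6 × 0.24 / (π × 0.875²) = 0.059868. Accumulating E over each segment gives final E = 1.6765.

G0 X-3.73 Y23.63 Z10.56
G1 X-0.58 Y19.13 E0.3289
G1 X6.39 Y24.00 E0.8379
G1 X3.23 Y28.51 E1.1676
G1 X-3.73 Y23.63 E1.6765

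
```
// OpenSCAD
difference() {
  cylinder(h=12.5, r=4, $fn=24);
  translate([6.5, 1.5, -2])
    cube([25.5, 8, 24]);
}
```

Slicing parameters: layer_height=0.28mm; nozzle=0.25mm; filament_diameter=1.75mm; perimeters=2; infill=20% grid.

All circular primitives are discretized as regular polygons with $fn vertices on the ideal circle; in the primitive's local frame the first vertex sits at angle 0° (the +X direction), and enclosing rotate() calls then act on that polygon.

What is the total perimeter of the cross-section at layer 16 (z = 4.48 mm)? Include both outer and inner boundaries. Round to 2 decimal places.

At z = 4.48 mm: the r=4 cylinder gives a regular 24-gon of circumradius 4 (constant along its height) (perimeter = 2·24·4.000·sin(180°/24) = 25.06 mm); the 25.5×8 cube at (6.5, 1.5) contributes its full rectangle (perimeter 67.00 mm); Taking the first minus the rest: starting from the r=4 cylinder, the 25.5×8 cube at (6.5, 1.5) misses the remaining region (no effect) — boundary = 25.06 mm. Overall, the cross-section is a single solid region. Total boundary length (outer) = 25.06 mm.

25.06 mm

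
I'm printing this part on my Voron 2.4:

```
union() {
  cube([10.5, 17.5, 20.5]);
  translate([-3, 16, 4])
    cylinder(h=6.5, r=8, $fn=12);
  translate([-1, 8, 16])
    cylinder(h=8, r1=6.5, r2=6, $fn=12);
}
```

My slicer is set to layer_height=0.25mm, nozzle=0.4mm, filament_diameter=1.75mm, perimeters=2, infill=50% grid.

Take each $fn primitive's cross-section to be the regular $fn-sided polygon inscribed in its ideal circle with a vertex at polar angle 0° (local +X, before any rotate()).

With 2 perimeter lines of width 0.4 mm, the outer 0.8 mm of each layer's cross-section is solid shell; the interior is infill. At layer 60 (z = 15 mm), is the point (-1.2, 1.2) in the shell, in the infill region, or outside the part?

At z = 15 mm: the cube (footprint 10.5×17.5) is included at this height; the cylinder at (-3, 16) is not intersected at this z (z outside [4, 10.5]); the cone at (-1, 8) is not intersected at this z (z outside [16, 24]); Merging all regions: only the 10.5×17.5 cube is present, so the union is just that shape — 1 connected region. Overall, the cross-section is a single solid region. The nearest boundary edge runs (0.00, 17.50)→(0.00, 0.00); distance from the point to it = 1.20 mm. The point is not inside any of the regions above, so it lies outside the cross-section (1.20 mm from the nearest boundary).

outside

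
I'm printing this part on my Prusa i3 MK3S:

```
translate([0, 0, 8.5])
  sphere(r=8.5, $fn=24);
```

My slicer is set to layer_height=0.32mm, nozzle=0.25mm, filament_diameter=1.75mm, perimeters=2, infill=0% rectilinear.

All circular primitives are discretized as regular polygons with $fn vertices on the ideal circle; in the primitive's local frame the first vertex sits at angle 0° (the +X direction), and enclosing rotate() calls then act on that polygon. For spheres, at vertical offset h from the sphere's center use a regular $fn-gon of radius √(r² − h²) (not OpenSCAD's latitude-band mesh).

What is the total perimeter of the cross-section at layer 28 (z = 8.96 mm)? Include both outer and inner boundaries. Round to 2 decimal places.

At z = 8.96 mm: the r=8.5 sphere contributes a regular 24-gon of circumradius √(8.5²−0.46²) = 8.488 (perimeter = 2·24·8.488·sin(180°/24) = 53.18 mm). Overall, the cross-section is a single solid region. Total boundary length (outer) = 53.18 mm.

53.18 mm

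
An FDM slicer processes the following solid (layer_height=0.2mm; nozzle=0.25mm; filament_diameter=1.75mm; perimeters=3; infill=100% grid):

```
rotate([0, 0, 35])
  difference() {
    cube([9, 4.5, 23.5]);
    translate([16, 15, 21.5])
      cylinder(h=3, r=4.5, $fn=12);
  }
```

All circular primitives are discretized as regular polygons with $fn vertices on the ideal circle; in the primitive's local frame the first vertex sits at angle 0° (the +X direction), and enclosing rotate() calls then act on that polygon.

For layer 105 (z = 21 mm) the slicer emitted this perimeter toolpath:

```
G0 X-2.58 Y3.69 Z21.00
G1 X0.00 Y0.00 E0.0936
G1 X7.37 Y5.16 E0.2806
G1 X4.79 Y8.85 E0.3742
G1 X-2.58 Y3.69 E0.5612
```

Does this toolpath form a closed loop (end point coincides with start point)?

yes

Start point (G0): (-2.58, 3.69). End point (last G1): the path returns to the start — closed.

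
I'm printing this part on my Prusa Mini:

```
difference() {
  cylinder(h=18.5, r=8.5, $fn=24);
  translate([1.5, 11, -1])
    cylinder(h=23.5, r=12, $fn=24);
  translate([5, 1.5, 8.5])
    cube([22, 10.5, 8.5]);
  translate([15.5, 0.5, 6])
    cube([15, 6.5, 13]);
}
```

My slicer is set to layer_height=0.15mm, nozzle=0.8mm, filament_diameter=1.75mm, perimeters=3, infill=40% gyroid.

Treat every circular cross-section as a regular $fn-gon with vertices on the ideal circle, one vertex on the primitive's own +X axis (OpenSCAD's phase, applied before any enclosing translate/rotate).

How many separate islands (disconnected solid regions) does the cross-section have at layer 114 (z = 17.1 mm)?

At z = 17.1 mm: the r=8.5 cylinder gives a regular 24-gon of circumradius 8.5 (constant along its height); the r=12 cylinder at (1.5, 11) gives a regular 24-gon of circumradius 12 (constant along its height); the cube at (5, 1.5) is absent (z outside [8.5, 17]); the cube at (15.5, 0.5) (footprint 15×6.5) is included at this height; Subtracting the remaining from the first: starting from the r=8.5 cylinder, the r=12 cylinder at (1.5, 11) partially overlaps it — only the 108.45 mm² overlap (of its 447.24 mm²) is removed, clipping the outline; the 15×6.5 cube at (15.5, 0.5) misses the remaining region (no effect) — 1 connected region. Overall, the cross-section is a single solid region. Island count = 1.

1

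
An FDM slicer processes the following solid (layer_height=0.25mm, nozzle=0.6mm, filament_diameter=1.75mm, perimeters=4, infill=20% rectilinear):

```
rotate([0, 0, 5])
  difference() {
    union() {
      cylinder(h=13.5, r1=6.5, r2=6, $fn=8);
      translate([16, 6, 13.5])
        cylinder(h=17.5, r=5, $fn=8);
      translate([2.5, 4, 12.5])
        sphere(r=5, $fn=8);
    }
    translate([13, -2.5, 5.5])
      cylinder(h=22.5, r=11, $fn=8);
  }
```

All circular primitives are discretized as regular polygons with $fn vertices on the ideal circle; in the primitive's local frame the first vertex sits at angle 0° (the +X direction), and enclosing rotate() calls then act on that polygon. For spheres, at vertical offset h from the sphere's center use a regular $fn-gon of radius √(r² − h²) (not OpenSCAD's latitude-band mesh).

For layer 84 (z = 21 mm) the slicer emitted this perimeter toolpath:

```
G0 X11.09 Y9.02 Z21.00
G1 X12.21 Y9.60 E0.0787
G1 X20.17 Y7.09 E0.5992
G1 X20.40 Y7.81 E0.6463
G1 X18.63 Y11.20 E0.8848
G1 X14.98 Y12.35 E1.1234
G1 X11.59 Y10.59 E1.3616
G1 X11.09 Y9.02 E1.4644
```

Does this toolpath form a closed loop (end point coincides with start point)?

Start point (G0): (11.09, 9.02). End point (last G1): the path returns to the start — closed.

yes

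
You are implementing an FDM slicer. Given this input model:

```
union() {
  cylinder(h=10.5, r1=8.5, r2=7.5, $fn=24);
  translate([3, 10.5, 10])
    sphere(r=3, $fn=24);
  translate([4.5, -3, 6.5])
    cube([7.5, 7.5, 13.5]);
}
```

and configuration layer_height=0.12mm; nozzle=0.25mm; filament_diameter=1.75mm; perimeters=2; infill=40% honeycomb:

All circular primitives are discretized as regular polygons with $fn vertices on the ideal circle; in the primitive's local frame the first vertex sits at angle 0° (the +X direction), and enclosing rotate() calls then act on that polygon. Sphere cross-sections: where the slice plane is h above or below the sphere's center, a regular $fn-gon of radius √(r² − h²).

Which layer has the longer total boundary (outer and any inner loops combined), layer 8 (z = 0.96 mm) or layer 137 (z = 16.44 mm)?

layer 8 (z = 0.96 mm)

Layer 8 (z = 0.96): the cone (r1=8.5→r2=7.5) has section circumradius 8.409 here — a regular 24-gon (perimeter = 2·24·8.409·sin(180°/24) = 52.68 mm); the sphere at (3, 10.5) is absent (|z−center|=9.040 > r=3); the cube at (4.5, -3) is not intersected at this z (z outside [6.5, 20]); Merging all regions: only the cone is present, so the union is just that shape — boundary = 52.68 mm. So its perimeter = 52.68 mm. Layer 137 (z = 16.44): the cone does not reach this height (z outside [0, 10.5]); the sphere at (3, 10.5) is not intersected at this z (|z−center|=6.440 > r=3); the 7.5×7.5 cube at (4.5, -3) contributes its full rectangle (perimeter 30.00 mm); Taking the union: only the 7.5×7.5 cube at (4.5, -3) is present, so the union is just that shape — boundary = 30.00 mm. So its perimeter = 30.00 mm. Layer 8 is larger (52.68 vs 30.00 mm).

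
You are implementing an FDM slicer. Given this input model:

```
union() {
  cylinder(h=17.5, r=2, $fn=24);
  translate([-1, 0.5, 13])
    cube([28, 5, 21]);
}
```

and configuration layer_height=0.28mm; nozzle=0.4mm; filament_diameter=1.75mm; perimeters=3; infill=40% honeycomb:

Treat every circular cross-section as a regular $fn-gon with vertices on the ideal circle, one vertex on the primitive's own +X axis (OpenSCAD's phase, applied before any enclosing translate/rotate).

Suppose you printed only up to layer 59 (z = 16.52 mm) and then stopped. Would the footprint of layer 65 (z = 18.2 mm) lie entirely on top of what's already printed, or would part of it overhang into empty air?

Compare the two slices. At z = 16.52: the cylinder: section is a regular 24-gon, circumradius r=2 (area = (24/2)·2.000²·sin(360°/24) = 12.42 mm²); the cube at (-1, 0.5) (footprint 28×5) is included at this height (area 140.00 mm²); Merging all regions: the regions partially overlap — summed areas 152.42 mm² minus the doubly-counted overlap 3.52 mm² gives 148.90 mm² — area = 148.90 mm². At z = 18.2: the cylinder is absent (z outside [0, 17.5]); the cube at (-1, 0.5) is present — its section is the full 28×5 rectangle (area 140.00 mm²); Merging all regions: only the 28×5 cube at (-1, 0.5) is present, so the union is just that shape — area = 140.00 mm². Checking containment: the cross-section at z = 18.2 is a subset of the cross-section at z = 16.52.

entirely on top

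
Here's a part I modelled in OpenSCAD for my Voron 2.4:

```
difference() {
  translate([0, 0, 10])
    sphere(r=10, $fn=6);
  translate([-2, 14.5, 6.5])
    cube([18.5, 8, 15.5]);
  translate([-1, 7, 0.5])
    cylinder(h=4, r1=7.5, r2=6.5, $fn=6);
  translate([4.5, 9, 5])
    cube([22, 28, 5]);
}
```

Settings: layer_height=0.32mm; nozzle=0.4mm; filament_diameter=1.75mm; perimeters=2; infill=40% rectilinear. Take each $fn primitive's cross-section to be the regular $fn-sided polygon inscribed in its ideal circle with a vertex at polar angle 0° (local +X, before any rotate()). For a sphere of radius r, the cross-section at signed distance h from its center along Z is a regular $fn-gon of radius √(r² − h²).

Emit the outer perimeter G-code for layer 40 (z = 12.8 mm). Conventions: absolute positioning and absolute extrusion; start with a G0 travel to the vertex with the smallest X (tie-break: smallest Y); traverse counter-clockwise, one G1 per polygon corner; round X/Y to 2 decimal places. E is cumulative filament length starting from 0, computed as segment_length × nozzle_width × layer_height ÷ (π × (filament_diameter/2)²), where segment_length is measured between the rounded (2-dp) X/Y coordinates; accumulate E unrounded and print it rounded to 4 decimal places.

At z = 12.8 mm: the sphere: section is a regular 6-gon, circumradius = √(r²−h²) = √(10²−2.8²) = 9.600; the 18.5×8 cube at (-2, 14.5) contributes its full rectangle; the cone at (-1, 7) does not reach this height (z outside [0.5, 4.5]); the cube at (4.5, 9) is absent (z outside [5, 10]); Subtracting the remaining from the first: starting from the r=10 sphere, the 18.5×8 cube at (-2, 14.5) misses the remaining region (no effect) — 1 connected region. The outline is a single polygon with 6 vertices. Extrusion per mm of travel: 0.4 × 0.32 / (π × 0.875²) = 0.053216. Accumulating E over each segment gives final E = 3.0645.

G0 X-9.60 Y0.00 Z12.80
G1 X-4.80 Y-8.31 E0.5107
G1 X4.80 Y-8.31 E1.0216
G1 X9.60 Y0.00 E1.5323
G1 X4.80 Y8.31 E2.0430
G1 X-4.80 Y8.31 E2.5538
G1 X-9.60 Y0.00 E3.0645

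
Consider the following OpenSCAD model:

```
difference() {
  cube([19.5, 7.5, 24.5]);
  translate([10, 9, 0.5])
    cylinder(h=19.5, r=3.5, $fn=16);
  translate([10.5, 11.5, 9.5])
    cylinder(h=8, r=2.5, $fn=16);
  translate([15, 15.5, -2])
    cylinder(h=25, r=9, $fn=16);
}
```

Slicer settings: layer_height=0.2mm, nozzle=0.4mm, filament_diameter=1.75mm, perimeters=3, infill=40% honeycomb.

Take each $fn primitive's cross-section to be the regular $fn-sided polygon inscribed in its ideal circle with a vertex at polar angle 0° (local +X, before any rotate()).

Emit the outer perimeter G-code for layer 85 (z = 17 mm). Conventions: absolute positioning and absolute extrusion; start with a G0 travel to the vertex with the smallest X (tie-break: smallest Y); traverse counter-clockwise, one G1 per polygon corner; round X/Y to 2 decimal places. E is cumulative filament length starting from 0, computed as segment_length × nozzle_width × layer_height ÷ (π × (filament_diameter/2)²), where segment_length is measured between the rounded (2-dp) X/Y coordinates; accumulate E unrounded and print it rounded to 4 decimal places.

G0 X0.00 Y0.00 Z17.00
G1 X19.50 Y0.00 E0.6486
G1 X19.50 Y7.50 E0.8980
G1 X18.92 Y7.50 E0.9173
G1 X18.44 Y7.19 E0.9363
G1 X15.00 Y6.50 E1.0530
G1 X12.76 Y6.95 E1.1290
G1 X12.47 Y6.53 E1.1460
G1 X11.34 Y5.77 E1.1913
G1 X10.00 Y5.50 E1.2367
G1 X8.66 Y5.77 E1.2822
G1 X7.53 Y6.53 E1.3275
G1 X6.87 Y7.50 E1.3665
G1 X0.00 Y7.50 E1.5950
G1 X0.00 Y0.00 E1.8445

At z = 17 mm: the 19.5×7.5 cube contributes its full rectangle; the cylinder at (10, 9): section is a regular 16-gon, circumradius r=3.5; the r=2.5 cylinder at (10.5, 11.5) gives a regular 16-gon of circumradius 2.5 (constant along its height); the cylinder at (15, 15.5): section is a regular 16-gon, circumradius r=9; Taking the first minus the rest: starting from the 19.5×7.5 cube, the r=3.5 cylinder at (10, 9) partially overlaps it — only the 8.71 mm² overlap (of its 37.50 mm²) is removed, clipping the outline; the r=2.5 cylinder at (10.5, 11.5) misses the remaining region (no effect); the r=9 cylinder at (15, 15.5) partially overlaps it — only the 3.98 mm² overlap (of its 247.98 mm²) is removed, clipping the outline — 1 connected region. The outline is a single polygon with 14 vertices. Extrusion per mm of travel: 0.4 × 0.2 / (π × 0.875²) = 0.033260. Accumulating E over each segment gives final E = 1.8445.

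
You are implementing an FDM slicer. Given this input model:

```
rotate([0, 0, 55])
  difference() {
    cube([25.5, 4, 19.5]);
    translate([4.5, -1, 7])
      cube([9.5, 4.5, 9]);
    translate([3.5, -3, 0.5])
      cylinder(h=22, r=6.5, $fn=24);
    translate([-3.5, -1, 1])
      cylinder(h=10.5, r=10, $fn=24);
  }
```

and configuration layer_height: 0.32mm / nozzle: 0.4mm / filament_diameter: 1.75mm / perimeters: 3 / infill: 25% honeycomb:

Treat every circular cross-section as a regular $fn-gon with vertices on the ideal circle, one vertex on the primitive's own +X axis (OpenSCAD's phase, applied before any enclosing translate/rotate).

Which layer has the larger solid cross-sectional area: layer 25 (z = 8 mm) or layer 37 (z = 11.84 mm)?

layer 37 (z = 11.84 mm)

Layer 25 (z = 8): the 25.5×4 cube contributes its full rectangle (area 102.00 mm²); the cube at (4.5, -1) is present — its section is the full 9.5×4.5 rectangle (area 42.75 mm²); the cylinder at (3.5, -3): section is a regular 24-gon, circumradius r=6.5 (area = (24/2)·6.500²·sin(360°/24) = 131.22 mm²); the cylinder at (-3.5, -1): section is a regular 24-gon, circumradius r=10 (area = (24/2)·10.000²·sin(360°/24) = 310.58 mm²); After the difference (first − rest): starting from the 25.5×4 cube (102.00 mm²), the 9.5×4.5 cube at (4.5, -1) partially overlaps it — only the 33.25 mm² overlap (of its 42.75 mm²) is removed, clipping the outline; the r=6.5 cylinder at (3.5, -3) partially overlaps it — only the 14.40 mm² overlap (of its 131.22 mm²) is removed, clipping the outline; the r=10 cylinder at (-3.5, -1) partially overlaps it — only the 3.98 mm² overlap (of its 310.58 mm²) is removed, clipping the outline — area = 50.37 mm²; (rotated 55° about Z; rotation is an isometry so areas/perimeters/island counts are preserved). So its area = 50.37 mm². Layer 37 (z = 11.84): the 25.5×4 cube contributes its full rectangle (area 102.00 mm²); the cube at (4.5, -1) (footprint 9.5×4.5) is included at this height (area 42.75 mm²); the r=6.5 cylinder at (3.5, -3) gives a regular 24-gon of circumradius 6.5 (constant along its height) (area = (24/2)·6.500²·sin(360°/24) = 131.22 mm²); the cylinder at (-3.5, -1) does not reach this height (z outside [1, 11.5]); Taking the first minus the rest: starting from the 25.5×4 cube (102.00 mm²), the 9.5×4.5 cube at (4.5, -1) partially overlaps it — only the 33.25 mm² overlap (of its 42.75 mm²) is removed, clipping the outline; the r=6.5 cylinder at (3.5, -3) partially overlaps it — only the 14.40 mm² overlap (of its 131.22 mm²) is removed, clipping the outline — area = 54.35 mm²; (whole slice rotated 55° about Z — lengths, areas and connectivity unchanged). So its area = 54.35 mm². Layer 37 is larger (54.35 vs 50.37 mm²).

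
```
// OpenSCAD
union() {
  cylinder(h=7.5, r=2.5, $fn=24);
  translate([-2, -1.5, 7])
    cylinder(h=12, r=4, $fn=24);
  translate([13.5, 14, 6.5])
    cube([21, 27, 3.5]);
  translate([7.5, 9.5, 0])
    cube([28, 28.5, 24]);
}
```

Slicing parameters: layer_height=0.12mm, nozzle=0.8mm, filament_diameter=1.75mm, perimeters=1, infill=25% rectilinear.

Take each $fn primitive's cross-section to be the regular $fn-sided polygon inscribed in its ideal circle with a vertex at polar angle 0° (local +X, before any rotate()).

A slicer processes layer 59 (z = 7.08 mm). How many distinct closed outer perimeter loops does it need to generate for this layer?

2

At z = 7.08 mm: the cylinder: section is a regular 24-gon, circumradius r=2.5; the cylinder at (-2, -1.5): section is a regular 24-gon, circumradius r=4; the cube at (13.5, 14) is present — its section is the full 21×27 rectangle; the 28×28.5 cube at (7.5, 9.5) contributes its full rectangle; Taking the union: the regions partially overlap (shared area 519.64 mm²), so overlapping operands fuse into one piece — 2 connected regions. The result has 2 disconnected regions.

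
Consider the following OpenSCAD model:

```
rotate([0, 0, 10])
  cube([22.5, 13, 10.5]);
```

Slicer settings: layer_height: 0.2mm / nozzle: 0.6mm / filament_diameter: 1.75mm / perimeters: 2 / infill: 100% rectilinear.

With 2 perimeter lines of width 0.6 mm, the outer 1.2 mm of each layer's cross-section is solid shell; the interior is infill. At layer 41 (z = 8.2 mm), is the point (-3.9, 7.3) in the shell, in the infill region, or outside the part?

At z = 8.2 mm: the cube (footprint 22.5×13) is included at this height; (whole slice rotated 10° about Z — lengths, areas and connectivity unchanged). Overall, the cross-section is a single solid region. Undo the 10° rotation: the query point maps to (-2.573, 7.866) in the un-rotated model frame. The nearest boundary edge runs (0.00, 13.00)→(0.00, 0.00); distance from the point to it = 2.57 mm. The point is not inside any of the regions above, so it lies outside the cross-section (2.57 mm from the nearest boundary).

outside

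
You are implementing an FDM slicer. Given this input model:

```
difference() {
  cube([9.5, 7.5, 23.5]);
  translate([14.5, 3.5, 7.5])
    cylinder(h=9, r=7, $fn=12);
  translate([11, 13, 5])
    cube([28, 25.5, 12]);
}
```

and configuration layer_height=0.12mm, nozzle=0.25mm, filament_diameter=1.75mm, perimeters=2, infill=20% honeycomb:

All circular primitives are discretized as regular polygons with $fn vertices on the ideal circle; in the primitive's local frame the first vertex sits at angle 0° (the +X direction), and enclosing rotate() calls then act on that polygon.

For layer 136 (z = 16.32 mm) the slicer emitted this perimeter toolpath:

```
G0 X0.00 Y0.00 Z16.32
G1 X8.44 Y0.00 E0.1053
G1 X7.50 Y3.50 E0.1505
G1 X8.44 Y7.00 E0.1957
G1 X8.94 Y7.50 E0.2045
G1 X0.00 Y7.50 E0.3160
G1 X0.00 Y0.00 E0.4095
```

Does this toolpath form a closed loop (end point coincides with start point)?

yes

Start point (G0): (0.00, 0.00). End point (last G1): the path returns to the start — closed.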